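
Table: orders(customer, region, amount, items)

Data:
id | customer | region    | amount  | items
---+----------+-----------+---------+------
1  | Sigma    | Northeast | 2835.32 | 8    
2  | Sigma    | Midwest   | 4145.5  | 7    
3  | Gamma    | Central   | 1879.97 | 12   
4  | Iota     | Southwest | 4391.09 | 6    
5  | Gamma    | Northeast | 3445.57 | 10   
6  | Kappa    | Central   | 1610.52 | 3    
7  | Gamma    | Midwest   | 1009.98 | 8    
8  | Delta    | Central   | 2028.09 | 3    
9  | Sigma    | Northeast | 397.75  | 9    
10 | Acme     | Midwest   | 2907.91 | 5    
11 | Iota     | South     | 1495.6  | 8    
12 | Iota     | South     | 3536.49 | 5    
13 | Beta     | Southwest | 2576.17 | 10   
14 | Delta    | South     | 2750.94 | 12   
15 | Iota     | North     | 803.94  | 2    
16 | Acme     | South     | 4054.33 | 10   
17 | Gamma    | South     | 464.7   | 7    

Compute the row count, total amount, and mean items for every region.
SELECT region,
       COUNT(*) as cnt,
       SUM(amount) as total_amount,
       AVG(items) as avg_items
FROM orders
GROUP BY region

Result:
  Central: 3 records, 5518.58 total amount, 6.00 avg items
  Midwest: 3 records, 8063.39 total amount, 6.67 avg items
  North: 1 records, 803.94 total amount, 2.00 avg items
  Northeast: 3 records, 6678.64 total amount, 9.00 avg items
  South: 5 records, 12302.06 total amount, 8.40 avg items
  Southwest: 2 records, 6967.26 total amount, 8.00 avg items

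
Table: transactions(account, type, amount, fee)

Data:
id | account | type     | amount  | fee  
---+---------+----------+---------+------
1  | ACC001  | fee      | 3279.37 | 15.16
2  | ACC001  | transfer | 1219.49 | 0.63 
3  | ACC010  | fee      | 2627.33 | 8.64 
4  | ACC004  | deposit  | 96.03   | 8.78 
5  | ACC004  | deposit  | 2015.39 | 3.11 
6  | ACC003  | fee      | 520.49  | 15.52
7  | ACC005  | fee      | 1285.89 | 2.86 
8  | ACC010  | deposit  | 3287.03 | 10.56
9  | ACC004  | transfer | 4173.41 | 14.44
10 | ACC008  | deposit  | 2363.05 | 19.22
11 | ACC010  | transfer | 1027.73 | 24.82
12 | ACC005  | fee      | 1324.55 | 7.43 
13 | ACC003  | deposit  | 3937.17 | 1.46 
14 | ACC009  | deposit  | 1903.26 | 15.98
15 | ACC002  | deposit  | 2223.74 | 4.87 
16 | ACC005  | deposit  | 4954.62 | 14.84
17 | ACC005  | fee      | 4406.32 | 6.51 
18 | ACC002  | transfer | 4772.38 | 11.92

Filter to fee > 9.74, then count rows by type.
SELECT type, COUNT(*)
FROM transactions
WHERE fee > 9.74
GROUP BY type

Note: WHERE filters rows before grouping.

Result:
  deposit: 4
  fee: 2
  transfer: 3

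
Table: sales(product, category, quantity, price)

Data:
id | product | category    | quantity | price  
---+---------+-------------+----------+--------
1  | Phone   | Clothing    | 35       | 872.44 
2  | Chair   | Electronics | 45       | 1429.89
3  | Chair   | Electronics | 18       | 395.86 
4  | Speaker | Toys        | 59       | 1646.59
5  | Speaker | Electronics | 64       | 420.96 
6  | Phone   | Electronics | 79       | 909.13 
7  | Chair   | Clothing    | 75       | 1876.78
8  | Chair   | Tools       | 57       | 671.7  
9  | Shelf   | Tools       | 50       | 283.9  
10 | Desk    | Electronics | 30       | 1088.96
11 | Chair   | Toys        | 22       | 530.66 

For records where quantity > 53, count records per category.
SELECT category, COUNT(*)
FROM sales
WHERE quantity > 53
GROUP BY category

Note: WHERE filters rows before grouping.

Result:
  Clothing: 1
  Electronics: 2
  Tools: 1
  Toys: 1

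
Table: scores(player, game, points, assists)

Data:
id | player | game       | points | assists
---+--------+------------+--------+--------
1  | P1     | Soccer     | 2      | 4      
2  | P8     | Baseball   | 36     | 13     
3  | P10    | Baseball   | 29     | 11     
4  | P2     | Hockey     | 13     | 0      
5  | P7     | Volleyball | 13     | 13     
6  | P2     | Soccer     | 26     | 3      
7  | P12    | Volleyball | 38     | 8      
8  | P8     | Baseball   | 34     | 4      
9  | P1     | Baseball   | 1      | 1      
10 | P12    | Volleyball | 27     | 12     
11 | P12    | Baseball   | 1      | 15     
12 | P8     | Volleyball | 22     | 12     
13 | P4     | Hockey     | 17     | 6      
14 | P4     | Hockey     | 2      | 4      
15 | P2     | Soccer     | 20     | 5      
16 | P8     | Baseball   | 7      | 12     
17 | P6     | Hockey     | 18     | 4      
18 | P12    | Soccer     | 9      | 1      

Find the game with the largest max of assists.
SELECT game, MAX(assists) as val
FROM scores
GROUP BY game
ORDER BY val DESC
LIMIT 1

Result: Baseball with max(assists) = 15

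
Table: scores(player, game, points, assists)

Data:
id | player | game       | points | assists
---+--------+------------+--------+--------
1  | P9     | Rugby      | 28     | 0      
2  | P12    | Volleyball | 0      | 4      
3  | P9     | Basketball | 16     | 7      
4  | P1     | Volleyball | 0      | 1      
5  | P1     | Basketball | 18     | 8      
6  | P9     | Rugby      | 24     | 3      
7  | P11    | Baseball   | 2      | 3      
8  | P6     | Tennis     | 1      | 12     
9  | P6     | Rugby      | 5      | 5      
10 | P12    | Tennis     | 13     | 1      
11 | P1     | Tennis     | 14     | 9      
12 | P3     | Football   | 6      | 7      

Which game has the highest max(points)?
SELECT game, MAX(points) as val
FROM scores
GROUP BY game
ORDER BY val DESC
LIMIT 1

Result: Rugby with max(points) = 28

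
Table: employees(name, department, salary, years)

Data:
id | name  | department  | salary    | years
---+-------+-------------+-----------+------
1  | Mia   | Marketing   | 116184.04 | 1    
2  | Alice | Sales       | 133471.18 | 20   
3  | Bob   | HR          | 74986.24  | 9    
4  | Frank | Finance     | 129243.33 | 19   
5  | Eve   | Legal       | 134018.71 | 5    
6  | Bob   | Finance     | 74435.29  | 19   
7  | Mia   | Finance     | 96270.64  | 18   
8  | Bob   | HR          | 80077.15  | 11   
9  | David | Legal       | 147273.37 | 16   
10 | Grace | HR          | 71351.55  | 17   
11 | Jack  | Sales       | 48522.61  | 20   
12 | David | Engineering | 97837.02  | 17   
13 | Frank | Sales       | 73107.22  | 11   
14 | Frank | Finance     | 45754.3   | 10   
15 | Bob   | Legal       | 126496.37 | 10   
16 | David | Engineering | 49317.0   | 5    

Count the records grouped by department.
SELECT department, COUNT(*) as count
FROM employees
GROUP BY department

Result:
  Engineering: 2
  Finance: 4
  HR: 3
  Legal: 3
  Marketing: 1
  Sales: 3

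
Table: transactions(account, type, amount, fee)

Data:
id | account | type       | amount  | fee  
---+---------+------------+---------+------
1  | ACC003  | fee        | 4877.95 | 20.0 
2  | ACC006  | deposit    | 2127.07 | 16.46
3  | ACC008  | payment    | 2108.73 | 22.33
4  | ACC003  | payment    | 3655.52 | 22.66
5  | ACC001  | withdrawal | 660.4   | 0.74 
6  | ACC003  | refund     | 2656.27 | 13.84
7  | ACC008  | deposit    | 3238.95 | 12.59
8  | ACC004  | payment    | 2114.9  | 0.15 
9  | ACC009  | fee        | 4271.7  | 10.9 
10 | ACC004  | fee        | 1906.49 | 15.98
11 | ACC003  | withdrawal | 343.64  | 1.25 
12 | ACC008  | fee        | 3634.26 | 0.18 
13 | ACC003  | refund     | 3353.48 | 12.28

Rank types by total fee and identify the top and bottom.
SELECT type, SUM(fee)
FROM transactions
GROUP BY type
ORDER BY SUM(fee)

All groups:
  withdrawal: 1.99
  refund: 26.12
  deposit: 29.05
  payment: 45.14
  fee: 47.06

Highest: fee (47.06)
Lowest: withdrawal (1.99)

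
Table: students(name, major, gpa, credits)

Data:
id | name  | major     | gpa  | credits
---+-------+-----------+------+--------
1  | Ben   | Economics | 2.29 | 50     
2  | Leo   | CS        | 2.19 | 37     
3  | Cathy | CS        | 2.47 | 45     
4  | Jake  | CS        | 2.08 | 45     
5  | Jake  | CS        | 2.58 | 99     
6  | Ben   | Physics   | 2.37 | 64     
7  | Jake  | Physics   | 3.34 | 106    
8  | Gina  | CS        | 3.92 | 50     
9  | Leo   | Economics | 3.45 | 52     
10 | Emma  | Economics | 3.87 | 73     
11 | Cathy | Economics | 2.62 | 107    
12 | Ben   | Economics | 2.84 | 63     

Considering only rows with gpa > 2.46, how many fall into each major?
SELECT major, COUNT(*)
FROM students
WHERE gpa > 2.46
GROUP BY major

Note: WHERE filters rows before grouping.

Result:
  CS: 3
  Economics: 4
  Physics: 1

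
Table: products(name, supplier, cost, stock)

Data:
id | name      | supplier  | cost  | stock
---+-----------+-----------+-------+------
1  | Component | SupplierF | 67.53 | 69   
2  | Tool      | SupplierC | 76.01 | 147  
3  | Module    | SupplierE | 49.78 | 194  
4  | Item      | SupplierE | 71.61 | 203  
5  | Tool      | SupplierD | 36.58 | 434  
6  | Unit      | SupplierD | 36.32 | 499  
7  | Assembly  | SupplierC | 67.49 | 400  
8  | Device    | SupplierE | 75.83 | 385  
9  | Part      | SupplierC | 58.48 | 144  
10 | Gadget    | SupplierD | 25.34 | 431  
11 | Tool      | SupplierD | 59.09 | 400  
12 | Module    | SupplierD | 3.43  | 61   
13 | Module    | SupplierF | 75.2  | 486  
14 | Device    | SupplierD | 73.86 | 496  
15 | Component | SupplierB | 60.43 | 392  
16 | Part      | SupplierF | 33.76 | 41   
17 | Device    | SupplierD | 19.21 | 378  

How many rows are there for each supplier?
SELECT supplier, COUNT(*) as count
FROM products
GROUP BY supplier

Result:
  SupplierB: 1
  SupplierC: 3
  SupplierD: 7
  SupplierE: 3
  SupplierF: 3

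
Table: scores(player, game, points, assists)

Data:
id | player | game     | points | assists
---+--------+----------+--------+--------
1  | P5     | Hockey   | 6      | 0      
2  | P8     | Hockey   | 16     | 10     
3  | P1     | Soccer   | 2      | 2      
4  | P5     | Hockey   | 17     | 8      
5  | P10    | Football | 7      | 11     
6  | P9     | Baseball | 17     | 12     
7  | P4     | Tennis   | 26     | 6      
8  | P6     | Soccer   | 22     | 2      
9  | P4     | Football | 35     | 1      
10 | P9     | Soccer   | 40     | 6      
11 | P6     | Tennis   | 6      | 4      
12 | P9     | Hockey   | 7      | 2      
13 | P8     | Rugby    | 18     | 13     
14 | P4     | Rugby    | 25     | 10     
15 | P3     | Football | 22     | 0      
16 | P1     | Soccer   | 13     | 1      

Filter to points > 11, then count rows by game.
SELECT game, COUNT(*)
FROM scores
WHERE points > 11
GROUP BY game

Note: WHERE filters rows before grouping.

Result:
  Baseball: 1
  Football: 2
  Hockey: 2
  Rugby: 2
  Soccer: 3
  Tennis: 1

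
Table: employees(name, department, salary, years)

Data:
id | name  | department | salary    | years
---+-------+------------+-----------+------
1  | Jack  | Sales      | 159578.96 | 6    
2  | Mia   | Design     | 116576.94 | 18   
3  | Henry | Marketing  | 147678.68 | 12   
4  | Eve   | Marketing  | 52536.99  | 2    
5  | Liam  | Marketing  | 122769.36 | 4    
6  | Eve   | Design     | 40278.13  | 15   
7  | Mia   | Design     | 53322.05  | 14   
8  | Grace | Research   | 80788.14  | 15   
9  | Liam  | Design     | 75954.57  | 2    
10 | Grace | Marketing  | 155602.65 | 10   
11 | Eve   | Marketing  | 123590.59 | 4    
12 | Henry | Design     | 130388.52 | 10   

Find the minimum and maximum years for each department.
SELECT department, MIN(years), MAX(years)
FROM employees
GROUP BY department

Result:
  Design: min=2, max=18
  Marketing: min=2, max=12
  Research: min=15, max=15
  Sales: min=6, max=6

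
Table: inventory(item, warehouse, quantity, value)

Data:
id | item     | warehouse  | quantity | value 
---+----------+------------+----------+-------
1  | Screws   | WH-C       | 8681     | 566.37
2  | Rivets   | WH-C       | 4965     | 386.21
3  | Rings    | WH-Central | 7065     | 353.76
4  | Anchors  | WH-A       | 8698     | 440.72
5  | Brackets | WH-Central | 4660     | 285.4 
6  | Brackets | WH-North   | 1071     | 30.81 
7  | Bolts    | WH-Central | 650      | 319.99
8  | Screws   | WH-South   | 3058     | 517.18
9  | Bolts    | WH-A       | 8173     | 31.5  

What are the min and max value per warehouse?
SELECT warehouse, MIN(value), MAX(value)
FROM inventory
GROUP BY warehouse

Result:
  WH-A: min=31.50, max=440.72
  WH-C: min=386.21, max=566.37
  WH-Central: min=285.40, max=353.76
  WH-North: min=30.81, max=30.81
  WH-South: min=517.18, max=517.18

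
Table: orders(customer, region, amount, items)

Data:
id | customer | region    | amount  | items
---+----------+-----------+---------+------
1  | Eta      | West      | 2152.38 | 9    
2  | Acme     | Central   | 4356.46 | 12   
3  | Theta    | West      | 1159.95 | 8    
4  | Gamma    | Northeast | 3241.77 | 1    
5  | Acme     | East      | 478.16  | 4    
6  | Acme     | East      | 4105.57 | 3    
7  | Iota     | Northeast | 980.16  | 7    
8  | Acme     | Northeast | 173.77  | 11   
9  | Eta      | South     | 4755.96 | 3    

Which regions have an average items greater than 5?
SELECT region, AVG(items)
FROM orders
GROUP BY region
HAVING AVG(items) > 5

Result:
  Central: avg=12.00
  Northeast: avg=6.33
  West: avg=8.50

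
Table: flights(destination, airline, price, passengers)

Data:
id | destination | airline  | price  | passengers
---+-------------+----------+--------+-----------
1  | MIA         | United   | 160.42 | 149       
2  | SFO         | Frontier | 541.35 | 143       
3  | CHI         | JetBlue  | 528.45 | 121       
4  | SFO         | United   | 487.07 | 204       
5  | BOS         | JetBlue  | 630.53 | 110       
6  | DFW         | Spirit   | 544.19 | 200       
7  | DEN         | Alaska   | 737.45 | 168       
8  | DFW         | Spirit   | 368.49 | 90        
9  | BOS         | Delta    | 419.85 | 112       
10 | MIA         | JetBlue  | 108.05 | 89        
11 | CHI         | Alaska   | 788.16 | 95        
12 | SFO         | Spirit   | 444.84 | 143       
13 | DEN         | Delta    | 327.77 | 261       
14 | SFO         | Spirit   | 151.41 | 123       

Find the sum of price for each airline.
SELECT airline, SUM(price) as result
FROM flights
GROUP BY airline

Result:
  Alaska: 1525.61
  Delta: 747.62
  Frontier: 541.35
  JetBlue: 1267.03
  Spirit: 1508.93
  United: 647.49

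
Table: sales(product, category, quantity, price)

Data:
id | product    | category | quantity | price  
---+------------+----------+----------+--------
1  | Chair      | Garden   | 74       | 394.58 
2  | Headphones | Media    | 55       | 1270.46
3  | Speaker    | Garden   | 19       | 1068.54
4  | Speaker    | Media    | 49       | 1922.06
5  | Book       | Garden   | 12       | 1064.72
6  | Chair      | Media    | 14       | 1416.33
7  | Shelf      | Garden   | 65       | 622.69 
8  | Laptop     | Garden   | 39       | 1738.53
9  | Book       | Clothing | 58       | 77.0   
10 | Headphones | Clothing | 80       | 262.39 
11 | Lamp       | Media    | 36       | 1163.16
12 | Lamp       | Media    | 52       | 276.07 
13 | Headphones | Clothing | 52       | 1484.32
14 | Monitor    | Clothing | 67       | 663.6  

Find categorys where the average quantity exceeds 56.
SELECT category, AVG(quantity)
FROM sales
GROUP BY category
HAVING AVG(quantity) > 56

Result:
  Clothing: avg=64.25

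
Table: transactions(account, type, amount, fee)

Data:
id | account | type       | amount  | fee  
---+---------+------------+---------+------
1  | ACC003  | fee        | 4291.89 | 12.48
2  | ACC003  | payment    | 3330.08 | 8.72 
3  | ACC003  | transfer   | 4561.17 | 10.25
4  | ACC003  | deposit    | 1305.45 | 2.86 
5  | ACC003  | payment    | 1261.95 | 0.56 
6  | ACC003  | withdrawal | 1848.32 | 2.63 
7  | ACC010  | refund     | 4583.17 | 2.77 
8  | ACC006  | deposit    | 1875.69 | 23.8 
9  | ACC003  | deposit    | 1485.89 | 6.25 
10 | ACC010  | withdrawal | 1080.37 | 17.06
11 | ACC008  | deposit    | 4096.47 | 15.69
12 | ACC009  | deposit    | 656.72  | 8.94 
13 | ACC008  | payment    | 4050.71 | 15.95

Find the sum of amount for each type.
SELECT type, SUM(amount) as result
FROM transactions
GROUP BY type

Result:
  deposit: 9420.22
  fee: 4291.89
  payment: 8642.74
  refund: 4583.17
  transfer: 4561.17
  withdrawal: 2928.69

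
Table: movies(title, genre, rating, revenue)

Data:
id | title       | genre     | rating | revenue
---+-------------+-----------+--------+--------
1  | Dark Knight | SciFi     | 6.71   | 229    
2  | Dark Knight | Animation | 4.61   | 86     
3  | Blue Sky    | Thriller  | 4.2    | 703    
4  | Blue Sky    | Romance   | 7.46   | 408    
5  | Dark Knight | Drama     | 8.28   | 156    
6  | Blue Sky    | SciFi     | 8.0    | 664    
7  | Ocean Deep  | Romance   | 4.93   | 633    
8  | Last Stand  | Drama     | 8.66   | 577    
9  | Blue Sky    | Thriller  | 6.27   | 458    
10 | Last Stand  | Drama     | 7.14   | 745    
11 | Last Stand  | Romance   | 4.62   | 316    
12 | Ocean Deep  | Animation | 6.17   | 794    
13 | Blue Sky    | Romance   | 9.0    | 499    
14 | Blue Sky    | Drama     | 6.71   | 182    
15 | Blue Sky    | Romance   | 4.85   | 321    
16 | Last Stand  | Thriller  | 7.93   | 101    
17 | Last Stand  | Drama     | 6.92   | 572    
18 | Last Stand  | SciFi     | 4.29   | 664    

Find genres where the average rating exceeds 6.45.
SELECT genre, AVG(rating)
FROM movies
GROUP BY genre
HAVING AVG(rating) > 6.45

Result:
  Drama: avg=7.54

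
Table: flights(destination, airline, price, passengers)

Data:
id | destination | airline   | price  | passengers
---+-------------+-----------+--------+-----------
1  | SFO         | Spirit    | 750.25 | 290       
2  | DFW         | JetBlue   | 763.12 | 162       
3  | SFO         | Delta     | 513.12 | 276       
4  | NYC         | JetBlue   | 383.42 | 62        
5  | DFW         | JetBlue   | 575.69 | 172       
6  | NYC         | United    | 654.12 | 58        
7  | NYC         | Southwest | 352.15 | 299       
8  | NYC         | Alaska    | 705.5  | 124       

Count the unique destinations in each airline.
SELECT airline, COUNT(DISTINCT destination)
FROM flights
GROUP BY airline

Result:
  Alaska: 1 distinct
  Delta: 1 distinct
  JetBlue: 2 distinct
  Southwest: 1 distinct
  Spirit: 1 distinct
  United: 1 distinct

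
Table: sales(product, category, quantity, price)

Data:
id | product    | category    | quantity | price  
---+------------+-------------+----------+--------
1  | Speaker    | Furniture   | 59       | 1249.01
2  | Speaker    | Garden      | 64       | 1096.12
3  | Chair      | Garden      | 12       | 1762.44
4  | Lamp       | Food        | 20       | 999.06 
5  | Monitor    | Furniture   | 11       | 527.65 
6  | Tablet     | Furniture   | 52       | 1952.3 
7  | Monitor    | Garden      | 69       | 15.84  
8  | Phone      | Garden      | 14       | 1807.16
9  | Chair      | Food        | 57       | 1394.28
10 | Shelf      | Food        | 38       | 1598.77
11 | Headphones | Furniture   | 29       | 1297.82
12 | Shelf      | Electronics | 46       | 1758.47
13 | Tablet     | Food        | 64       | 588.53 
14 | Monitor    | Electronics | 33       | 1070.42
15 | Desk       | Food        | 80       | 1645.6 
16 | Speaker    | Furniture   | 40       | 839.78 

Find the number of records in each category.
SELECT category, COUNT(*) as count
FROM sales
GROUP BY category

Result:
  Electronics: 2
  Food: 5
  Furniture: 5
  Garden: 4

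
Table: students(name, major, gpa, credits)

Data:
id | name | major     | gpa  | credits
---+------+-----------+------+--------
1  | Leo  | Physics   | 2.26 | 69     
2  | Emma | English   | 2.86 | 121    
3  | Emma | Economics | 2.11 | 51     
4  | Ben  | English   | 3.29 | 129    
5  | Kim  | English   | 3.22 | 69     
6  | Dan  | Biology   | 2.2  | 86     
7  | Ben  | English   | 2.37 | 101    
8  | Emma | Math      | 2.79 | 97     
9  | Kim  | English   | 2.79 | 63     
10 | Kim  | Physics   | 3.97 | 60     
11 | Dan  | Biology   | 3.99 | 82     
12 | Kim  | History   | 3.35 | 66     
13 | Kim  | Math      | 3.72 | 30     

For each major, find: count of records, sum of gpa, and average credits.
SELECT major,
       COUNT(*) as cnt,
       SUM(gpa) as total_gpa,
       AVG(credits) as avg_credits
FROM students
GROUP BY major

Result:
  Biology: 2 records, 6.19 total gpa, 84.00 avg credits
  Economics: 1 records, 2.11 total gpa, 51.00 avg credits
  English: 5 records, 14.53 total gpa, 96.60 avg credits
  History: 1 records, 3.35 total gpa, 66.00 avg credits
  Math: 2 records, 6.51 total gpa, 63.50 avg credits
  Physics: 2 records, 6.23 total gpa, 64.50 avg credits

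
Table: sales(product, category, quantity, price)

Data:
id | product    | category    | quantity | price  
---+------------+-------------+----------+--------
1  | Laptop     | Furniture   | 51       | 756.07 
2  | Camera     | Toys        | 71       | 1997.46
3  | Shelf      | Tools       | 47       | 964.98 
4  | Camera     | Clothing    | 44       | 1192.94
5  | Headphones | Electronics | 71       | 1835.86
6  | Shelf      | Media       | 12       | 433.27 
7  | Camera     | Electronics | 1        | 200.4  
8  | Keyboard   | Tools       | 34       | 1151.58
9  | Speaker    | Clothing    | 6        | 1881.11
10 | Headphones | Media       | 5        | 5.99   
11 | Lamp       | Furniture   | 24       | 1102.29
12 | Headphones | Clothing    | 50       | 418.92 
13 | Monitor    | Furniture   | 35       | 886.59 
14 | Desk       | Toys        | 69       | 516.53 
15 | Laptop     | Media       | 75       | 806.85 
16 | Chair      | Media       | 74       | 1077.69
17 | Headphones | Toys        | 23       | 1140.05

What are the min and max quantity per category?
SELECT category, MIN(quantity), MAX(quantity)
FROM sales
GROUP BY category

Result:
  Clothing: min=6, max=50
  Electronics: min=1, max=71
  Furniture: min=24, max=51
  Media: min=5, max=75
  Tools: min=34, max=47
  Toys: min=23, max=71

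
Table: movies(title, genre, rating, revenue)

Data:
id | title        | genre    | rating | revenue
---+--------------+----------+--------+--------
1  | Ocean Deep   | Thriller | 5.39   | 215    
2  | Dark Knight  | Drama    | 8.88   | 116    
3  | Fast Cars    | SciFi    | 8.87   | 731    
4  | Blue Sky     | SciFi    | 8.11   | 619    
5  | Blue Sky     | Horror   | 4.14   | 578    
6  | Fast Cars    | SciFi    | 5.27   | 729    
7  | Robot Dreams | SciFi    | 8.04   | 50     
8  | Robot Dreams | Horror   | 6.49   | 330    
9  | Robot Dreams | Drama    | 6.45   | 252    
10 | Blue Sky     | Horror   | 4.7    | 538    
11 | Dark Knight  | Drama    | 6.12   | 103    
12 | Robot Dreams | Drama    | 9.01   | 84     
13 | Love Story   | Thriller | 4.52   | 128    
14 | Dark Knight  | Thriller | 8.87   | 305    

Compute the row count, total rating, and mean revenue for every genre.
SELECT genre,
       COUNT(*) as cnt,
       SUM(rating) as total_rating,
       AVG(revenue) as avg_revenue
FROM movies
GROUP BY genre

Result:
  Drama: 4 records, 30.46 total rating, 138.75 avg revenue
  Horror: 3 records, 15.33 total rating, 482.00 avg revenue
  SciFi: 4 records, 30.29 total rating, 532.25 avg revenue
  Thriller: 3 records, 18.78 total rating, 216.00 avg revenue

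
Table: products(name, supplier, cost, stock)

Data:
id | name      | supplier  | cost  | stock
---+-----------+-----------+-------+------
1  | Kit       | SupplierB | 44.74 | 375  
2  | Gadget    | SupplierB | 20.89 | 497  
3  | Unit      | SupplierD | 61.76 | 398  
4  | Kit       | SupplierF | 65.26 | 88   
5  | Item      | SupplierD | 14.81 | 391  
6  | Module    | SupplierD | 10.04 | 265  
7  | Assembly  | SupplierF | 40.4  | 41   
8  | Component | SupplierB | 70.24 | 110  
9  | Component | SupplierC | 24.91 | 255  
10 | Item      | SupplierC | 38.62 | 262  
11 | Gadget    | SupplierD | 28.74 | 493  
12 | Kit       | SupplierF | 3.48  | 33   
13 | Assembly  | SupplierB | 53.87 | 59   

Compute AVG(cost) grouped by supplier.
SELECT supplier, AVG(cost) as result
FROM products
GROUP BY supplier

Result:
  SupplierB: 47.44
  SupplierC: 31.77
  SupplierD: 28.84
  SupplierF: 36.38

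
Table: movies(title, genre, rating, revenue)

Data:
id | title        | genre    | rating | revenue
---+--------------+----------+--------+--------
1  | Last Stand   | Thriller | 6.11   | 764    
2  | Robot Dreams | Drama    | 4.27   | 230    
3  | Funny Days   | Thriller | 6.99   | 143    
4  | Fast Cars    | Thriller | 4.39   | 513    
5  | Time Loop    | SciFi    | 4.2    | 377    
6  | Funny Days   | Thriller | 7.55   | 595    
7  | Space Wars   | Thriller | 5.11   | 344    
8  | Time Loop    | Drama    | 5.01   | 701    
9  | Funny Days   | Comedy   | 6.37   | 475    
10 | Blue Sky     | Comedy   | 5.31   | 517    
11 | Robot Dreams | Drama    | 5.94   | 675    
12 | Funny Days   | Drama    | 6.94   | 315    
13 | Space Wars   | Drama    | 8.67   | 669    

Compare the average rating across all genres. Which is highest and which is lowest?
SELECT genre, AVG(rating)
FROM movies
GROUP BY genre
ORDER BY AVG(rating)

All groups:
  SciFi: 4.20
  Comedy: 5.84
  Thriller: 6.03
  Drama: 6.17

Highest: Drama (6.17)
Lowest: SciFi (4.20)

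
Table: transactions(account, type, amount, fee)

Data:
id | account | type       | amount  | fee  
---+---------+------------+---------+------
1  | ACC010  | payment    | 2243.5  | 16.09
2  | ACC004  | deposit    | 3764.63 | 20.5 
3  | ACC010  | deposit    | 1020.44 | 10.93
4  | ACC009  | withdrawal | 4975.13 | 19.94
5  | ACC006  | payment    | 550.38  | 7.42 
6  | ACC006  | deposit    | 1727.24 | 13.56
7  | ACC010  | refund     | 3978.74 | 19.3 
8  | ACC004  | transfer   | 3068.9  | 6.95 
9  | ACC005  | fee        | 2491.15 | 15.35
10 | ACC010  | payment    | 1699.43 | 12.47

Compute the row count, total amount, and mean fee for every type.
SELECT type,
       COUNT(*) as cnt,
       SUM(amount) as total_amount,
       AVG(fee) as avg_fee
FROM transactions
GROUP BY type

Result:
  deposit: 3 records, 6512.31 total amount, 15.00 avg fee
  fee: 1 records, 2491.15 total amount, 15.35 avg fee
  payment: 3 records, 4493.31 total amount, 11.99 avg fee
  refund: 1 records, 3978.74 total amount, 19.30 avg fee
  transfer: 1 records, 3068.90 total amount, 6.95 avg fee
  withdrawal: 1 records, 4975.13 total amount, 19.94 avg fee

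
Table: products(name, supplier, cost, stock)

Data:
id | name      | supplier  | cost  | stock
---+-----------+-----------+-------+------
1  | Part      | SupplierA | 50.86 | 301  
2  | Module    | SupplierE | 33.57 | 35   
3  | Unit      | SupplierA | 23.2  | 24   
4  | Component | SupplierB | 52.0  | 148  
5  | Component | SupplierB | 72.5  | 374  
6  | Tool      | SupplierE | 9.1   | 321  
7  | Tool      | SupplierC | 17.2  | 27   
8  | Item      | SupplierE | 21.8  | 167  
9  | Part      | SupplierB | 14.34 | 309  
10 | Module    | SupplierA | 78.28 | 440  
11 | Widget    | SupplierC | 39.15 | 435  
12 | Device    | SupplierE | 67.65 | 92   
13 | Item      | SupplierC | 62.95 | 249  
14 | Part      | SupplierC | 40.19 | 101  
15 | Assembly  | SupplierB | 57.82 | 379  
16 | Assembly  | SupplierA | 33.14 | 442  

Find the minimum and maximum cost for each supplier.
SELECT supplier, MIN(cost), MAX(cost)
FROM products
GROUP BY supplier

Result:
  SupplierA: min=23.20, max=78.28
  SupplierB: min=14.34, max=72.50
  SupplierC: min=17.20, max=62.95
  SupplierE: min=9.10, max=67.65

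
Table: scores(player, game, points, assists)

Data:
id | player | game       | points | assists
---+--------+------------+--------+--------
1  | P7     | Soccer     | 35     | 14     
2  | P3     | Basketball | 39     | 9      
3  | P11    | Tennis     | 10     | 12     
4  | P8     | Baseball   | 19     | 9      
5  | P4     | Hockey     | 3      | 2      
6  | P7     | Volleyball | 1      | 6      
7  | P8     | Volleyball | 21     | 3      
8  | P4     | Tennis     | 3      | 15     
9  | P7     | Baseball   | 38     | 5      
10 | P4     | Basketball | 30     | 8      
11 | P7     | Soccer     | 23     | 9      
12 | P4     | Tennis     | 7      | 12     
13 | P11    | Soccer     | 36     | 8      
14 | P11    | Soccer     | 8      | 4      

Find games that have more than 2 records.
SELECT game, COUNT(*) as cnt
FROM scores
GROUP BY game
HAVING COUNT(*) > 2

Result:
  Soccer: 4
  Tennis: 3

Note: HAVING filters groups after aggregation, WHERE filters rows before.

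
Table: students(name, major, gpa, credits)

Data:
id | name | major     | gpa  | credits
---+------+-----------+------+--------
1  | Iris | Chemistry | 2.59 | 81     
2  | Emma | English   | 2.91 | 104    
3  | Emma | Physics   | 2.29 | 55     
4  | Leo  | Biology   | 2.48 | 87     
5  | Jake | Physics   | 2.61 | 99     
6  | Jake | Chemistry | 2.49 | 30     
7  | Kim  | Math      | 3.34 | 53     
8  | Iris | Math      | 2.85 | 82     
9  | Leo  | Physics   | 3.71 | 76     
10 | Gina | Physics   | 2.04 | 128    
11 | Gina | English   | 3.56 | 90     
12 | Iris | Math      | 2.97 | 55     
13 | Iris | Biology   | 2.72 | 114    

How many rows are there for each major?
SELECT major, COUNT(*) as count
FROM students
GROUP BY major

Result:
  Biology: 2
  Chemistry: 2
  English: 2
  Math: 3
  Physics: 4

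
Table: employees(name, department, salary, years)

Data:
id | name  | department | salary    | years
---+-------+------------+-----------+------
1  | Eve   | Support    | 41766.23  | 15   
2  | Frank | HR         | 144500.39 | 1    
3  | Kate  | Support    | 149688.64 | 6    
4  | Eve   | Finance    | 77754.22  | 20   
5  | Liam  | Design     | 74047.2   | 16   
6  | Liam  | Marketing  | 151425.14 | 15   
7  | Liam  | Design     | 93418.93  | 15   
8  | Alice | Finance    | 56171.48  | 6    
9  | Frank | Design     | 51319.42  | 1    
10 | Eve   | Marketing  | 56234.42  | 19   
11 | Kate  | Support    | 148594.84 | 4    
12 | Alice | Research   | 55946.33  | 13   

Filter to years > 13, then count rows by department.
SELECT department, COUNT(*)
FROM employees
WHERE years > 13
GROUP BY department

Note: WHERE filters rows before grouping.

Result:
  Design: 2
  Finance: 1
  Marketing: 2
  Support: 1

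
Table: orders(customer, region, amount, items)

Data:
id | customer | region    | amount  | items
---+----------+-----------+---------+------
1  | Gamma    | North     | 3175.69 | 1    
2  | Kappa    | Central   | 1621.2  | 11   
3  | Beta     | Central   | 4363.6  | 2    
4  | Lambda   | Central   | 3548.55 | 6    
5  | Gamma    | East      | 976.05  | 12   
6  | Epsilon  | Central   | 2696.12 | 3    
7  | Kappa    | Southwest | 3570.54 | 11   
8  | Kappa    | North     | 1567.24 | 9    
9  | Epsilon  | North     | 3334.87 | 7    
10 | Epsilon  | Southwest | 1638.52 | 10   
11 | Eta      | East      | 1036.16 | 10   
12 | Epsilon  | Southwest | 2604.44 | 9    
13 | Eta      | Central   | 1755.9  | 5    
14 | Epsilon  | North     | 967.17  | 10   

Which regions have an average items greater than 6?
SELECT region, AVG(items)
FROM orders
GROUP BY region
HAVING AVG(items) > 6

Result:
  East: avg=11.00
  North: avg=6.75
  Southwest: avg=10.00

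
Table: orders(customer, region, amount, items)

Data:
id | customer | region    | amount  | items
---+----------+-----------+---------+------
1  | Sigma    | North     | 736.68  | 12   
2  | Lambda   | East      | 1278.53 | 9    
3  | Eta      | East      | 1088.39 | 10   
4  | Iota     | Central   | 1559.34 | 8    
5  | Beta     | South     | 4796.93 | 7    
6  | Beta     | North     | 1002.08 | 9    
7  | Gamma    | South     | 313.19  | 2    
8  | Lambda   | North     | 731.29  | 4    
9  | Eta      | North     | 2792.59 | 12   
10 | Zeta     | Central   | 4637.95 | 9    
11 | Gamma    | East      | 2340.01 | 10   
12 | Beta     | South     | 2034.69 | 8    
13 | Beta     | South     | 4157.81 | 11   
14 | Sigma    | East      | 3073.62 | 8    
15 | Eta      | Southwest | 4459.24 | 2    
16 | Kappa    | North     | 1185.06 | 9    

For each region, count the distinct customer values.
SELECT region, COUNT(DISTINCT customer)
FROM orders
GROUP BY region

Result:
  Central: 2 distinct
  East: 4 distinct
  North: 5 distinct
  South: 2 distinct
  Southwest: 1 distinct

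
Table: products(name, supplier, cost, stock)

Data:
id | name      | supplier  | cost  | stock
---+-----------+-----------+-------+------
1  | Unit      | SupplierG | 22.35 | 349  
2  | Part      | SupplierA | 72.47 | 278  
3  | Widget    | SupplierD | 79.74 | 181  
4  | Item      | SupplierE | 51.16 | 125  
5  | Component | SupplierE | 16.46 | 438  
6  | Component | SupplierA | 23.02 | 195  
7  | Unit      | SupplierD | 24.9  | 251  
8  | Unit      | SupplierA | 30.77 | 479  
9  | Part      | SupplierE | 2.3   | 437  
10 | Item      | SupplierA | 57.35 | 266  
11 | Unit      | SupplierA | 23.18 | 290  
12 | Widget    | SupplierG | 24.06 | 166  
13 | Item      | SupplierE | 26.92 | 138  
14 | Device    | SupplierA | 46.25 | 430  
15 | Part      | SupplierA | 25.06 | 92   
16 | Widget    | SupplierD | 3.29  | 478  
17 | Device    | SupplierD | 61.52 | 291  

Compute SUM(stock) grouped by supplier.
SELECT supplier, SUM(stock) as result
FROM products
GROUP BY supplier

Result:
  SupplierA: 2030
  SupplierD: 1201
  SupplierE: 1138
  SupplierG: 515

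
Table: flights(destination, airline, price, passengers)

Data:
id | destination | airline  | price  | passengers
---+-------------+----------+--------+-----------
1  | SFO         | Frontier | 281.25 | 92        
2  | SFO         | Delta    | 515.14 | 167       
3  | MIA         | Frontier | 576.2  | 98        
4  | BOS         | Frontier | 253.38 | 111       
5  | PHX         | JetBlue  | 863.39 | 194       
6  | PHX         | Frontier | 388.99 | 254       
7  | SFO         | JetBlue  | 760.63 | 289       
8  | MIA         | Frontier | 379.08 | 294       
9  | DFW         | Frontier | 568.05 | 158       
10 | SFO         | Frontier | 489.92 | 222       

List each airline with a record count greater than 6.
SELECT airline, COUNT(*) as cnt
FROM flights
GROUP BY airline
HAVING COUNT(*) > 6

Result:
  Frontier: 7

Note: HAVING filters groups after aggregation, WHERE filters rows before.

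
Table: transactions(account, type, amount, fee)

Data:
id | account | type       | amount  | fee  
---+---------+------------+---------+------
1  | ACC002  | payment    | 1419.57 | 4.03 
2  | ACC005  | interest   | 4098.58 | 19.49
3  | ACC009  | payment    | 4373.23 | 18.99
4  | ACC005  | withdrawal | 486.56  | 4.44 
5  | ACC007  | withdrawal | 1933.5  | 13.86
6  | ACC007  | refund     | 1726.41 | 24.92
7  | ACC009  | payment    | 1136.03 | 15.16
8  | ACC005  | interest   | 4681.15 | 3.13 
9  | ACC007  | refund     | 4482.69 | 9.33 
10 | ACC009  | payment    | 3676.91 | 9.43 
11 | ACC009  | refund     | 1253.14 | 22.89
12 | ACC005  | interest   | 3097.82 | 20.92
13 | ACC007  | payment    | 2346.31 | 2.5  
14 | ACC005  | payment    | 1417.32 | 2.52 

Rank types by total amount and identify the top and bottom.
SELECT type, SUM(amount)
FROM transactions
GROUP BY type
ORDER BY SUM(amount)

All groups:
  withdrawal: 2420.06
  refund: 7462.24
  interest: 11877.55
  payment: 14369.37

Highest: payment (14369.37)
Lowest: withdrawal (2420.06)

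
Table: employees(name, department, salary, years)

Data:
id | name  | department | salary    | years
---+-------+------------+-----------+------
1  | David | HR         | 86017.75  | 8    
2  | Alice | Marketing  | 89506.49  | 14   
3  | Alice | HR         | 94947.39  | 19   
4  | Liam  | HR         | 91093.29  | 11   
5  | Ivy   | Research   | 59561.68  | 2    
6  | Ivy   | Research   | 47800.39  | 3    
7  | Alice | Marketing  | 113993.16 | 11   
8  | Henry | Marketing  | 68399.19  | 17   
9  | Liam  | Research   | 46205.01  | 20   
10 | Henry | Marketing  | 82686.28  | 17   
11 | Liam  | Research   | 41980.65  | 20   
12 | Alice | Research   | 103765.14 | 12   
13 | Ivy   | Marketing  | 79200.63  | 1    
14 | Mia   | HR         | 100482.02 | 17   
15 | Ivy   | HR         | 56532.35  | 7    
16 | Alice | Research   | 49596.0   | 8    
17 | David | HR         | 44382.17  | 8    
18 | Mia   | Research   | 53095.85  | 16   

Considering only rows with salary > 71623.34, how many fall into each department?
SELECT department, COUNT(*)
FROM employees
WHERE salary > 71623.34
GROUP BY department

Note: WHERE filters rows before grouping.

Result:
  HR: 4
  Marketing: 4
  Research: 1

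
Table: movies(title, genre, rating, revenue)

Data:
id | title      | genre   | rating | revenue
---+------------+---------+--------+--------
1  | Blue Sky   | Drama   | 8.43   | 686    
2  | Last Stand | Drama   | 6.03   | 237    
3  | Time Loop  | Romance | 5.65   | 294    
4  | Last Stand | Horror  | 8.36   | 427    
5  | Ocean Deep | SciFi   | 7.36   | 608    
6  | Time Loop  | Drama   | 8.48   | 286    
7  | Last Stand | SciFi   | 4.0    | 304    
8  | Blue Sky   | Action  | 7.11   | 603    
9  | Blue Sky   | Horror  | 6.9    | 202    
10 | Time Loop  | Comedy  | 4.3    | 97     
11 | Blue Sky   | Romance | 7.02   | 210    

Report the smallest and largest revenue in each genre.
SELECT genre, MIN(revenue), MAX(revenue)
FROM movies
GROUP BY genre

Result:
  Action: min=603, max=603
  Comedy: min=97, max=97
  Drama: min=237, max=686
  Horror: min=202, max=427
  Romance: min=210, max=294
  SciFi: min=304, max=608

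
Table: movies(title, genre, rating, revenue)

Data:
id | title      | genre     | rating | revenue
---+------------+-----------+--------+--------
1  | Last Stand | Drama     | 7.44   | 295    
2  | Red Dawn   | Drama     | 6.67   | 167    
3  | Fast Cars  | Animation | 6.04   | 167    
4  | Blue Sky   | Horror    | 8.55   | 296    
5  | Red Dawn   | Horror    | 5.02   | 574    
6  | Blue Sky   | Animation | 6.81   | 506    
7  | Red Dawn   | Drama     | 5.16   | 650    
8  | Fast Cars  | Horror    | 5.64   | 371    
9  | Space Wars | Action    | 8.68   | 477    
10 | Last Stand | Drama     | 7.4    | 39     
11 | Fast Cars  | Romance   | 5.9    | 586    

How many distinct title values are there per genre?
SELECT genre, COUNT(DISTINCT title)
FROM movies
GROUP BY genre

Result:
  Action: 1 distinct
  Animation: 2 distinct
  Drama: 2 distinct
  Horror: 3 distinct
  Romance: 1 distinct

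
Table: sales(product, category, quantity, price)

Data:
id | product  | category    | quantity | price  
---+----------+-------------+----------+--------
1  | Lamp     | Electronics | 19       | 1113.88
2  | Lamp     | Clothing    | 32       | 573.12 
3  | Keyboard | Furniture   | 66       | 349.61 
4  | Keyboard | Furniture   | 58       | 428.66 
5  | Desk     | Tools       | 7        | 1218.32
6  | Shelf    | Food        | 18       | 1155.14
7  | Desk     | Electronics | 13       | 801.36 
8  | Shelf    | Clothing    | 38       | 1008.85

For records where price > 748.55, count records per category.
SELECT category, COUNT(*)
FROM sales
WHERE price > 748.55
GROUP BY category

Note: WHERE filters rows before grouping.

Result:
  Clothing: 1
  Electronics: 2
  Food: 1
  Tools: 1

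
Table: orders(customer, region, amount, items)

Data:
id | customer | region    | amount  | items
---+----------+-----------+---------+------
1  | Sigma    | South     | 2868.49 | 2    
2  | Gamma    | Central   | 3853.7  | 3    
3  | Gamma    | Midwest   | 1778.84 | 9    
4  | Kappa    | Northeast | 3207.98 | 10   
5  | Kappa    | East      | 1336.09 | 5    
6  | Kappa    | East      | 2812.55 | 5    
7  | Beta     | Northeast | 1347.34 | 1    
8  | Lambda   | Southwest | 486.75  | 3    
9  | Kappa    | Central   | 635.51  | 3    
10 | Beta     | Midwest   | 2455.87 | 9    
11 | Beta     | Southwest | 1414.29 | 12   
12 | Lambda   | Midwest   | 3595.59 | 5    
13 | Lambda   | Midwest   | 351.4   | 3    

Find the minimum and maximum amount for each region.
SELECT region, MIN(amount), MAX(amount)
FROM orders
GROUP BY region

Result:
  Central: min=635.51, max=3853.70
  East: min=1336.09, max=2812.55
  Midwest: min=351.40, max=3595.59
  Northeast: min=1347.34, max=3207.98
  South: min=2868.49, max=2868.49
  Southwest: min=486.75, max=1414.29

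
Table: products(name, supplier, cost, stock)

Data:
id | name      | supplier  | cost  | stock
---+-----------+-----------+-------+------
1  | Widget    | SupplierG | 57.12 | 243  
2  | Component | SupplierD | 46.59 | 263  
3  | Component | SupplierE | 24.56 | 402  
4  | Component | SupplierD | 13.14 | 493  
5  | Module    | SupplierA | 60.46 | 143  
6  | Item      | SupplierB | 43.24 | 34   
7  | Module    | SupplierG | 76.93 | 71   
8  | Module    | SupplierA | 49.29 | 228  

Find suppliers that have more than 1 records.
SELECT supplier, COUNT(*) as cnt
FROM products
GROUP BY supplier
HAVING COUNT(*) > 1

Result:
  SupplierA: 2
  SupplierD: 2
  SupplierG: 2

Note: HAVING filters groups after aggregation, WHERE filters rows before.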